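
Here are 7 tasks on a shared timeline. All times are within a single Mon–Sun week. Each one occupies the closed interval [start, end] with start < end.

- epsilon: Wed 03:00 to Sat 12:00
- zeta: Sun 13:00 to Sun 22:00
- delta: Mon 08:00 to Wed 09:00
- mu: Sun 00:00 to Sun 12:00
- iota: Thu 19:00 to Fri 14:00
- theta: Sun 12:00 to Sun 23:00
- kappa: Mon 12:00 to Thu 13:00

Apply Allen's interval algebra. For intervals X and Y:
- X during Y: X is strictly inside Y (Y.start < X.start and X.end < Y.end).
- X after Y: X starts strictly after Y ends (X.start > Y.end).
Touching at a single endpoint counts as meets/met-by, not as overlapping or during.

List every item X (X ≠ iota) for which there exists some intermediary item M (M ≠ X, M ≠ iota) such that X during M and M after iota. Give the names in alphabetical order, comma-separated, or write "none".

zeta

Target iota = [Thu 19:00, Fri 14:00].
Intermediaries M with M after iota: mu, theta, zeta.
Via mu — items with X during mu: none.
Via theta — items with X during theta: zeta.
Via zeta — items with X during zeta: none.
Union: zeta.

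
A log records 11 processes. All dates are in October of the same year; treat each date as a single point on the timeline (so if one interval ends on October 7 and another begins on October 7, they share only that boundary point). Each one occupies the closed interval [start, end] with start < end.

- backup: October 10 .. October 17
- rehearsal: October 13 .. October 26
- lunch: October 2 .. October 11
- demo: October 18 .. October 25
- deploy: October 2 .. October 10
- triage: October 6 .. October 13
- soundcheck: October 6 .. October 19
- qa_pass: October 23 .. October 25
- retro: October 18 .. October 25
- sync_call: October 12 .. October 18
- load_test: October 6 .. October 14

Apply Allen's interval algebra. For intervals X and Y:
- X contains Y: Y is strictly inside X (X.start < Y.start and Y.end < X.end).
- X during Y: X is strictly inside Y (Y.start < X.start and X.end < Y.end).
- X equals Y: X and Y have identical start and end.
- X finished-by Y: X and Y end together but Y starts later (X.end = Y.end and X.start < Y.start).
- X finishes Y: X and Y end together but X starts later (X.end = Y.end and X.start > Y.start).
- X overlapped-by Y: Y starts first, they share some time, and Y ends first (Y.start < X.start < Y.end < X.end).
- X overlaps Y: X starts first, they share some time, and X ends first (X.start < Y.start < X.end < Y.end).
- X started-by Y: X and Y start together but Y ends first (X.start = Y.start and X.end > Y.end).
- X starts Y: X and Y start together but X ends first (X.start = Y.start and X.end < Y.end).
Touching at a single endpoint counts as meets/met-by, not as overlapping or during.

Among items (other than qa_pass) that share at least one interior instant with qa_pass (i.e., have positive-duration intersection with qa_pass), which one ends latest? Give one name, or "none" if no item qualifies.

Target qa_pass = [October 23, October 25].
backup [October 10, October 17] → before → excluded.
demo [October 18, October 25] → finished-by → candidate.
deploy [October 2, October 10] → before → excluded.
load_test [October 6, October 14] → before → excluded.
lunch [October 2, October 11] → before → excluded.
rehearsal [October 13, October 26] → contains → candidate.
retro [October 18, October 25] → finished-by → candidate.
soundcheck [October 6, October 19] → before → excluded.
sync_call [October 12, October 18] → before → excluded.
triage [October 6, October 13] → before → excluded.
Among candidates, latest end is October 26 → rehearsal.

rehearsal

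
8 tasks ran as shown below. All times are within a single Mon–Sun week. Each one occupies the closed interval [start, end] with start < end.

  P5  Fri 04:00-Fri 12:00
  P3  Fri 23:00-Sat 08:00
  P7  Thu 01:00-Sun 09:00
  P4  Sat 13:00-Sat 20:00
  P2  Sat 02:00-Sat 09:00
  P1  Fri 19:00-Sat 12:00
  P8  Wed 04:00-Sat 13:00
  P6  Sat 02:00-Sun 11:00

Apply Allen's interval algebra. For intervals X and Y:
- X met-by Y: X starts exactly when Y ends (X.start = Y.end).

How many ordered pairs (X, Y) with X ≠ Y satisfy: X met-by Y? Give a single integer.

Checking all 56 ordered pairs for relation 'met-by'; matching pairs in alphabetical order:
(P4, P8): P4 met-by P8 ✓
Count: 1.

1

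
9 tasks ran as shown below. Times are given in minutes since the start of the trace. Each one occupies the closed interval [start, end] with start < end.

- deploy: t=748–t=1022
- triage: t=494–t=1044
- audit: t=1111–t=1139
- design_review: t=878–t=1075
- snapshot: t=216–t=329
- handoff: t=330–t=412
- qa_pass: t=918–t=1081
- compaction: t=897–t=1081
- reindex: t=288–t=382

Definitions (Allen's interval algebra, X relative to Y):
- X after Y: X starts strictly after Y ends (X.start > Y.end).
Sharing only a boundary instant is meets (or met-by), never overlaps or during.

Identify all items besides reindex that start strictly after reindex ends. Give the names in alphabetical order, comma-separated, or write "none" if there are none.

audit, compaction, deploy, design_review, qa_pass, triage

Target reindex = [t=288, t=382].
audit [t=1111, t=1139] → after → yes.
compaction [t=897, t=1081] → after → yes.
deploy [t=748, t=1022] → after → yes.
design_review [t=878, t=1075] → after → yes.
handoff [t=330, t=412] → overlapped-by → no.
qa_pass [t=918, t=1081] → after → yes.
snapshot [t=216, t=329] → overlaps → no.
triage [t=494, t=1044] → after → yes.
Result: audit, compaction, deploy, design_review, qa_pass, triage.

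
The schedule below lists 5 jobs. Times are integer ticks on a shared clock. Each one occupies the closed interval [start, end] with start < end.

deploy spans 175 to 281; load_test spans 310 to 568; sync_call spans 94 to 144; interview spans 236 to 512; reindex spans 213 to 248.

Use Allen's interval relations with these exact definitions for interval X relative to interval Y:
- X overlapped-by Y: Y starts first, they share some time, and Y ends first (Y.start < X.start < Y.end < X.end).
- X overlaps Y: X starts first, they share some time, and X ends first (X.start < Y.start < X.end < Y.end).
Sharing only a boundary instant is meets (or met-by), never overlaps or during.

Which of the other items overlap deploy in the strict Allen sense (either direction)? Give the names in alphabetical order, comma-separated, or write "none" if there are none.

Target deploy = [175, 281].
interview [236, 512] → overlapped-by → yes.
load_test [310, 568] → after → no.
reindex [213, 248] → during → no.
sync_call [94, 144] → before → no.
Result: interview.

interview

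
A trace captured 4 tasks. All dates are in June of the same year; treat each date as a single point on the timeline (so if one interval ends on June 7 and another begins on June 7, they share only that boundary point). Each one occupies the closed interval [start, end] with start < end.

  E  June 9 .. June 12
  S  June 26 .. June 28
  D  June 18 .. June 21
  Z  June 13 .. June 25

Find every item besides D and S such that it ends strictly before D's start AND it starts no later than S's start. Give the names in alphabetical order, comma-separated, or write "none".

E

Conditions: its end is strictly before D's start (X.end < June 18) AND its start is no later than S's start (X.start <= June 26).
E: end June 12 < June 18? ✓; start June 9 <= June 26? ✓ → yes.
Z: end June 25 < June 18? ✗; start June 13 <= June 26? ✓ → no.
Result: E.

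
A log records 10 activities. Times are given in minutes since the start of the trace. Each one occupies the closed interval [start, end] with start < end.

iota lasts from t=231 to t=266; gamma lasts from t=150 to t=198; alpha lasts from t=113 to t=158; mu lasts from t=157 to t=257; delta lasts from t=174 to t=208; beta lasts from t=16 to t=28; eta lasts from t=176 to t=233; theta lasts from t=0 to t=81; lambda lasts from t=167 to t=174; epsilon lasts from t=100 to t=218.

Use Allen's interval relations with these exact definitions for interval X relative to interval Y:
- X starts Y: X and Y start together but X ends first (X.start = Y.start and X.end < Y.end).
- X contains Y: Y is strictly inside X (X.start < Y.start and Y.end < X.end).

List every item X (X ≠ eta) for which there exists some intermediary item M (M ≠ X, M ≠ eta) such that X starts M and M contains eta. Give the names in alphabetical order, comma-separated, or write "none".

Target eta = [t=176, t=233].
Intermediaries M with M contains eta: mu.
Via mu — items with X starts mu: none.
Union: none.

none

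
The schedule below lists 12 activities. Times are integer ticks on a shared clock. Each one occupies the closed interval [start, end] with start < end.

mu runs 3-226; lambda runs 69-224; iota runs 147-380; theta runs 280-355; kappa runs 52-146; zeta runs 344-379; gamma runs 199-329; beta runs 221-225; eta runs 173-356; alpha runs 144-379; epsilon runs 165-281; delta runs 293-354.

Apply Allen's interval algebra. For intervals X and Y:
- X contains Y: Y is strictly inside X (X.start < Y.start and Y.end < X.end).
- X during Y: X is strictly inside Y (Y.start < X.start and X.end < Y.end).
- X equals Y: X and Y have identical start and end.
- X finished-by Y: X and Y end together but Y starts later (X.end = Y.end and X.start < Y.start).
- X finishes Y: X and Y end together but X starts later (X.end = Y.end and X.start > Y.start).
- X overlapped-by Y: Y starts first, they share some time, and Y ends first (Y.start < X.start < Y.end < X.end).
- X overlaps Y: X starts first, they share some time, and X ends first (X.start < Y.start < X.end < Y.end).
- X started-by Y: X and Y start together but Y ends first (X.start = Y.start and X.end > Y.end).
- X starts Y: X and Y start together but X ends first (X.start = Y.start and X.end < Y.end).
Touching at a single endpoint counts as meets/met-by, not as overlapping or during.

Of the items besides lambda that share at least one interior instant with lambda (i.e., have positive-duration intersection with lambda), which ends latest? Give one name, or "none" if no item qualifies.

iota

Target lambda = [69, 224].
alpha [144, 379] → overlapped-by → candidate.
beta [221, 225] → overlapped-by → candidate.
delta [293, 354] → after → excluded.
epsilon [165, 281] → overlapped-by → candidate.
eta [173, 356] → overlapped-by → candidate.
gamma [199, 329] → overlapped-by → candidate.
iota [147, 380] → overlapped-by → candidate.
kappa [52, 146] → overlaps → candidate.
mu [3, 226] → contains → candidate.
theta [280, 355] → after → excluded.
zeta [344, 379] → after → excluded.
Among candidates, latest end is 380 → iota.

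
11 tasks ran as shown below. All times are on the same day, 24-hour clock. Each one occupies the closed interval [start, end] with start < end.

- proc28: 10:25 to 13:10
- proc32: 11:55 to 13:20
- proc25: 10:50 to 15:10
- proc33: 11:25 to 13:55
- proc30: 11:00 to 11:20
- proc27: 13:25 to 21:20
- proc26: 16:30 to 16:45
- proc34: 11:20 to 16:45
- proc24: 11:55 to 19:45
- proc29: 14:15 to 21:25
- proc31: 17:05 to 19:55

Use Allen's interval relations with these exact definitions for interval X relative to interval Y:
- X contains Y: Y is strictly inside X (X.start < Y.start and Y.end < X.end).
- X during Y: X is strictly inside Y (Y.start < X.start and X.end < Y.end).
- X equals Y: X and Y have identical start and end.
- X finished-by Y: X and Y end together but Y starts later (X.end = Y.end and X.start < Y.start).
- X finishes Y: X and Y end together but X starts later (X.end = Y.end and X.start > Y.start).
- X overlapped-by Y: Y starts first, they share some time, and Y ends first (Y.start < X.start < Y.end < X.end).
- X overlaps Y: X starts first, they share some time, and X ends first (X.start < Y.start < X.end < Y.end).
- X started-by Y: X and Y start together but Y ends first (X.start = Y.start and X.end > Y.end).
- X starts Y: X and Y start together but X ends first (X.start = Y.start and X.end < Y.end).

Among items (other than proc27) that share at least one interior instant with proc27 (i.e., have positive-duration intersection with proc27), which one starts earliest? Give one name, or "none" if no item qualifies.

Target proc27 = [13:25, 21:20].
proc24 [11:55, 19:45] → overlaps → candidate.
proc25 [10:50, 15:10] → overlaps → candidate.
proc26 [16:30, 16:45] → during → candidate.
proc28 [10:25, 13:10] → before → excluded.
proc29 [14:15, 21:25] → overlapped-by → candidate.
proc30 [11:00, 11:20] → before → excluded.
proc31 [17:05, 19:55] → during → candidate.
proc32 [11:55, 13:20] → before → excluded.
proc33 [11:25, 13:55] → overlaps → candidate.
proc34 [11:20, 16:45] → overlaps → candidate.
Among candidates, earliest start is 10:50 → proc25.

proc25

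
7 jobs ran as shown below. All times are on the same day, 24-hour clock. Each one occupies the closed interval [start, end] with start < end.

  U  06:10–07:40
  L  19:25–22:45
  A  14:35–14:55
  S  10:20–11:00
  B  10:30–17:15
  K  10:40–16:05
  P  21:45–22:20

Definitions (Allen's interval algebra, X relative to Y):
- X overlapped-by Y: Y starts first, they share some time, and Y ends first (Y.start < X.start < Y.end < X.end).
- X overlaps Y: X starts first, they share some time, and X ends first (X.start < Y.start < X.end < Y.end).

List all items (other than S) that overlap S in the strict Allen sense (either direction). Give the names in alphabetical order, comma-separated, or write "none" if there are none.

Target S = [10:20, 11:00].
A [14:35, 14:55] → after → no.
B [10:30, 17:15] → overlapped-by → yes.
K [10:40, 16:05] → overlapped-by → yes.
L [19:25, 22:45] → after → no.
P [21:45, 22:20] → after → no.
U [06:10, 07:40] → before → no.
Result: B, K.

B, K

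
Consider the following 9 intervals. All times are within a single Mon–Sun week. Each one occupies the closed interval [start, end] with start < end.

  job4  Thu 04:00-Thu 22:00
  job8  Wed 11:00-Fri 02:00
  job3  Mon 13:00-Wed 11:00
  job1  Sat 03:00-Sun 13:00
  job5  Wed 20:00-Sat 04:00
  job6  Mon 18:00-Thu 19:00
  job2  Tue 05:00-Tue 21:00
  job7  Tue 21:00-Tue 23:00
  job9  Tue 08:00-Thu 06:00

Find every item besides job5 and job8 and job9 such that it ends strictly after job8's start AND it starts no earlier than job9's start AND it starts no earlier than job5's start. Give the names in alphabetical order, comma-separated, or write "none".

Conditions: its end is strictly after job8's start (X.end > Wed 11:00) AND its start is no earlier than job9's start (X.start >= Tue 08:00) AND its start is no earlier than job5's start (X.start >= Wed 20:00).
job1: end Sun 13:00 > Wed 11:00? ✓; start Sat 03:00 >= Tue 08:00? ✓; start Sat 03:00 >= Wed 20:00? ✓ → yes.
job2: end Tue 21:00 > Wed 11:00? ✗; start Tue 05:00 >= Tue 08:00? ✗; start Tue 05:00 >= Wed 20:00? ✗ → no.
job3: end Wed 11:00 > Wed 11:00? ✗; start Mon 13:00 >= Tue 08:00? ✗; start Mon 13:00 >= Wed 20:00? ✗ → no.
job4: end Thu 22:00 > Wed 11:00? ✓; start Thu 04:00 >= Tue 08:00? ✓; start Thu 04:00 >= Wed 20:00? ✓ → yes.
job6: end Thu 19:00 > Wed 11:00? ✓; start Mon 18:00 >= Tue 08:00? ✗; start Mon 18:00 >= Wed 20:00? ✗ → no.
job7: end Tue 23:00 > Wed 11:00? ✗; start Tue 21:00 >= Tue 08:00? ✓; start Tue 21:00 >= Wed 20:00? ✗ → no.
Result: job1, job4.

job1, job4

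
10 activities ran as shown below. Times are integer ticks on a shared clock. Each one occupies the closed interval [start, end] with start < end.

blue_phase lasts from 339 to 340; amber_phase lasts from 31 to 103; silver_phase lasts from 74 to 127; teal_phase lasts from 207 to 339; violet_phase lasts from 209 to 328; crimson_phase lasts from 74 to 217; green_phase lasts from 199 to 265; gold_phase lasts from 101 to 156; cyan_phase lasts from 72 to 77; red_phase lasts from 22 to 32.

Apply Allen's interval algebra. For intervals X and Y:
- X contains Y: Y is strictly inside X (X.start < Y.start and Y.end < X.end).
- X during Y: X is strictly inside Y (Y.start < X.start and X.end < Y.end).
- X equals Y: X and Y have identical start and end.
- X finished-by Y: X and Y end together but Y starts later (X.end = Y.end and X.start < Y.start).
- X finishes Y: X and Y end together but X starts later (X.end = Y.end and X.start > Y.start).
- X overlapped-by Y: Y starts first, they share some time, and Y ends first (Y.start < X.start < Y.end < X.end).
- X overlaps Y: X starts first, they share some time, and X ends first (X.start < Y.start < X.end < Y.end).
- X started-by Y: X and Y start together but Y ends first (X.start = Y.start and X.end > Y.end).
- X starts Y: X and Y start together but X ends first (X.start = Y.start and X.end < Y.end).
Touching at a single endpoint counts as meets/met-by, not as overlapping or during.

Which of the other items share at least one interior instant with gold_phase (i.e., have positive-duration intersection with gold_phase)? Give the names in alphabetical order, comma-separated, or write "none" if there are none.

amber_phase, crimson_phase, silver_phase

Target gold_phase = [101, 156].
amber_phase [31, 103] → overlaps → yes.
blue_phase [339, 340] → after → no.
crimson_phase [74, 217] → contains → yes.
cyan_phase [72, 77] → before → no.
green_phase [199, 265] → after → no.
red_phase [22, 32] → before → no.
silver_phase [74, 127] → overlaps → yes.
teal_phase [207, 339] → after → no.
violet_phase [209, 328] → after → no.
Result: amber_phase, crimson_phase, silver_phase.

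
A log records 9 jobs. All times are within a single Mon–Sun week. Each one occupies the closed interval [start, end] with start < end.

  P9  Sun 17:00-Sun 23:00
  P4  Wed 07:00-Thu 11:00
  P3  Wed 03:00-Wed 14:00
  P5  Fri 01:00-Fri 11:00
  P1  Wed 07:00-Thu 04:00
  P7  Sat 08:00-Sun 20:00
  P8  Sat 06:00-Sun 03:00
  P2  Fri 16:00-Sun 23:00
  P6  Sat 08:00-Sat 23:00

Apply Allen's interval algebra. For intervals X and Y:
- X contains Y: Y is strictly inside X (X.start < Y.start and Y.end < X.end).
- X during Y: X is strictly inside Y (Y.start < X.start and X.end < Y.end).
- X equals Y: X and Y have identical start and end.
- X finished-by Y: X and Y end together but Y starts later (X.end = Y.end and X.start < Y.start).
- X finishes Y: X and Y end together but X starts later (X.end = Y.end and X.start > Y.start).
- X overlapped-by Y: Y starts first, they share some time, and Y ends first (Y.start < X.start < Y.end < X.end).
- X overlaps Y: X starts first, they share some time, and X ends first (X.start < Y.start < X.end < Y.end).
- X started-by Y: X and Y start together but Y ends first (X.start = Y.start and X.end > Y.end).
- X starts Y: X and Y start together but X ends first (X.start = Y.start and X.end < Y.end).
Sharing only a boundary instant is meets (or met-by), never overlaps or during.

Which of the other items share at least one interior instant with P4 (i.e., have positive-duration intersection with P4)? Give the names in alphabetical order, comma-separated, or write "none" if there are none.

P1, P3

Target P4 = [Wed 07:00, Thu 11:00].
P1 [Wed 07:00, Thu 04:00] → starts → yes.
P2 [Fri 16:00, Sun 23:00] → after → no.
P3 [Wed 03:00, Wed 14:00] → overlaps → yes.
P5 [Fri 01:00, Fri 11:00] → after → no.
P6 [Sat 08:00, Sat 23:00] → after → no.
P7 [Sat 08:00, Sun 20:00] → after → no.
P8 [Sat 06:00, Sun 03:00] → after → no.
P9 [Sun 17:00, Sun 23:00] → after → no.
Result: P1, P3.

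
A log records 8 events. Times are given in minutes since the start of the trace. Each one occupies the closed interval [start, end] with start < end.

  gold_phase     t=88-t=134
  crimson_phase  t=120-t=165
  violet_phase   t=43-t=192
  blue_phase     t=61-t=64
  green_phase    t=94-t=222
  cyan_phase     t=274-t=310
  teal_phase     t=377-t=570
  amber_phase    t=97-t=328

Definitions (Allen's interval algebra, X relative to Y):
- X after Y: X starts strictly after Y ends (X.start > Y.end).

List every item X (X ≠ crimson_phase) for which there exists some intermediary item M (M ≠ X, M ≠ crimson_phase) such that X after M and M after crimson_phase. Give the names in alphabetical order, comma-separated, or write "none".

teal_phase

Target crimson_phase = [t=120, t=165].
Intermediaries M with M after crimson_phase: cyan_phase, teal_phase.
Via cyan_phase — items with X after cyan_phase: teal_phase.
Via teal_phase — items with X after teal_phase: none.
Union: teal_phase.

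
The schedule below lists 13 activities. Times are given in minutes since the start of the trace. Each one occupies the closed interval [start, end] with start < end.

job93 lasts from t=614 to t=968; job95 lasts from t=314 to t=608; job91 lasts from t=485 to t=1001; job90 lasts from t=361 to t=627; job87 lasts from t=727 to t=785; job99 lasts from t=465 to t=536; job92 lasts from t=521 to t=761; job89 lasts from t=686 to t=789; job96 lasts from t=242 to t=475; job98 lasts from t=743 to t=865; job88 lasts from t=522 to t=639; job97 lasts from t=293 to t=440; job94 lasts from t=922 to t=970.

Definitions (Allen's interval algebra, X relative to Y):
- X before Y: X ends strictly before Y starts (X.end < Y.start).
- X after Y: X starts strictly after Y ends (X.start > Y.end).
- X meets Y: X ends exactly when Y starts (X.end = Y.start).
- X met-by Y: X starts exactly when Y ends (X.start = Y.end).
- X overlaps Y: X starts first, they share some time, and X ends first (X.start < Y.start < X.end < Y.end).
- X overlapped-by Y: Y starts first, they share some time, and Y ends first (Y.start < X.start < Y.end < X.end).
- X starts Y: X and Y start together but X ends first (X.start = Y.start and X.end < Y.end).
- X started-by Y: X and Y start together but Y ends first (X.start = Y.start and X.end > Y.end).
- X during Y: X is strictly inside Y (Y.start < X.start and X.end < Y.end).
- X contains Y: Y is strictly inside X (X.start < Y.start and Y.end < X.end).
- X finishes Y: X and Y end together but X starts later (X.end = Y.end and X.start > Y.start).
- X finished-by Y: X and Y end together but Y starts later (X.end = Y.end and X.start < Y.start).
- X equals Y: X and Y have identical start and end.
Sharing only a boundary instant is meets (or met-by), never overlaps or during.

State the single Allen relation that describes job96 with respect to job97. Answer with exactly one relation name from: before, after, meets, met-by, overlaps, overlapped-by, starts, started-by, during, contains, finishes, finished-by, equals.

job96 = [t=242, t=475]; job97 = [t=293, t=440].
Compare endpoints: job96.start < job97.start, job96.start < job97.end, job96.end > job97.start, job96.end > job97.end.
That pattern is 'contains'.

contains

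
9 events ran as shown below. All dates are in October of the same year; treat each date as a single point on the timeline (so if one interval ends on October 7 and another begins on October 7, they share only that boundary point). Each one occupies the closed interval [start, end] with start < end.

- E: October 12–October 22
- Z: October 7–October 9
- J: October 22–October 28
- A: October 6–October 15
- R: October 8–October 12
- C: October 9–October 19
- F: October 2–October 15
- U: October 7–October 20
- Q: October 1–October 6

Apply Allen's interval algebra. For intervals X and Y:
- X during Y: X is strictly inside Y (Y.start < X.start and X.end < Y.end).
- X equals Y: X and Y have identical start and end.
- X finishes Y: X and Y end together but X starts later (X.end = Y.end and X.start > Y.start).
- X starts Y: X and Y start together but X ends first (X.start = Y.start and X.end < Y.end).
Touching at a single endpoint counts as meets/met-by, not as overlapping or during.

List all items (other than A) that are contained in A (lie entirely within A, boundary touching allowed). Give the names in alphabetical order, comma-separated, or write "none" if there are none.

Target A = [October 6, October 15].
C [October 9, October 19] → overlapped-by → no.
E [October 12, October 22] → overlapped-by → no.
F [October 2, October 15] → finished-by → no.
J [October 22, October 28] → after → no.
Q [October 1, October 6] → meets → no.
R [October 8, October 12] → during → yes.
U [October 7, October 20] → overlapped-by → no.
Z [October 7, October 9] → during → yes.
Result: R, Z.

R, Z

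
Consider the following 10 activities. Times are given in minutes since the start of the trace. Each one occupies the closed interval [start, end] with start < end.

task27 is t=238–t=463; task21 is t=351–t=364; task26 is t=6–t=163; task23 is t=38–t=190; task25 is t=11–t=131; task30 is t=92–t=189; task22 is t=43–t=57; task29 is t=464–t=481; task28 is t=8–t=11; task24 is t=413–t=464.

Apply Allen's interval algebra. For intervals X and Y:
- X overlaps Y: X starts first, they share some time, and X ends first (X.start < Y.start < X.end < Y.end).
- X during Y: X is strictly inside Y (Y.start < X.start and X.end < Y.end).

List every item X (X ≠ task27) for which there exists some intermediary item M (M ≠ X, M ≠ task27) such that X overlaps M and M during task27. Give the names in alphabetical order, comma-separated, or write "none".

none

Target task27 = [t=238, t=463].
Intermediaries M with M during task27: task21.
Via task21 — items with X overlaps task21: none.
Union: none.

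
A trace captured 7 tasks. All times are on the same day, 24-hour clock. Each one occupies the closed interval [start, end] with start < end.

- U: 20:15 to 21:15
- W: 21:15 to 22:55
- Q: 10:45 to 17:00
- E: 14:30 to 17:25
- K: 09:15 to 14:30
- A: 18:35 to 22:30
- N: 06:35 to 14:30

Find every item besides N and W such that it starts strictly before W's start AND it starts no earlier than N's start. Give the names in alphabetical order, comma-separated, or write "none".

A, E, K, Q, U

Conditions: its start is strictly before W's start (X.start < 21:15) AND its start is no earlier than N's start (X.start >= 06:35).
A: start 18:35 < 21:15? ✓; start 18:35 >= 06:35? ✓ → yes.
E: start 14:30 < 21:15? ✓; start 14:30 >= 06:35? ✓ → yes.
K: start 09:15 < 21:15? ✓; start 09:15 >= 06:35? ✓ → yes.
Q: start 10:45 < 21:15? ✓; start 10:45 >= 06:35? ✓ → yes.
U: start 20:15 < 21:15? ✓; start 20:15 >= 06:35? ✓ → yes.
Result: A, E, K, Q, U.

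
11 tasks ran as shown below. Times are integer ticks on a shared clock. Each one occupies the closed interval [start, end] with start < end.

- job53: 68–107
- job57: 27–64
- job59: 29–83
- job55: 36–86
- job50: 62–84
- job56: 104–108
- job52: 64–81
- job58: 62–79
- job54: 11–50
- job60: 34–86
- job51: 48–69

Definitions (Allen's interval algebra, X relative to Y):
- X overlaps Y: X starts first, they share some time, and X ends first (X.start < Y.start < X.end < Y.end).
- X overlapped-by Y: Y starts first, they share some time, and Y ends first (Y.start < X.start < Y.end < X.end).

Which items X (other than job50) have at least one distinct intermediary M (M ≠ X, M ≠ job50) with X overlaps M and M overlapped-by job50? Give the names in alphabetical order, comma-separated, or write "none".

job51, job52, job55, job58, job59, job60

Target job50 = [62, 84].
Intermediaries M with M overlapped-by job50: job53.
Via job53 — items with X overlaps job53: job51, job52, job55, job58, job59, job60.
Union: job51, job52, job55, job58, job59, job60.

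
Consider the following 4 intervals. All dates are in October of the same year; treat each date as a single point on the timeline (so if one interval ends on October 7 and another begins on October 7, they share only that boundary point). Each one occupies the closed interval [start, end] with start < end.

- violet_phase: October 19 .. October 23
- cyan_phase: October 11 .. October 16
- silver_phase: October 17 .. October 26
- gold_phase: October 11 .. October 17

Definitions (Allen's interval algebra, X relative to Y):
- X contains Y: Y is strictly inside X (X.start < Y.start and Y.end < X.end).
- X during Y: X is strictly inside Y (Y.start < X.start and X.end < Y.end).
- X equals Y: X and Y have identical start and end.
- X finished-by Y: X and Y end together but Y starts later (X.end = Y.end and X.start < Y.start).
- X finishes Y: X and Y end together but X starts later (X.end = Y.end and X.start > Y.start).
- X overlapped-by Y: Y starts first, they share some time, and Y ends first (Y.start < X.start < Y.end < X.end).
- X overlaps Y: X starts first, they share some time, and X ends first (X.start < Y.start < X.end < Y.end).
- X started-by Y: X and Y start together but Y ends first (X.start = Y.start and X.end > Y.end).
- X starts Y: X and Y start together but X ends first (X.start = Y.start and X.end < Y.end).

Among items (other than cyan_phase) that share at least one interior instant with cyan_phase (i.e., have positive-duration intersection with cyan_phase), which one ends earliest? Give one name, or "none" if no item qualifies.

Target cyan_phase = [October 11, October 16].
gold_phase [October 11, October 17] → started-by → candidate.
silver_phase [October 17, October 26] → after → excluded.
violet_phase [October 19, October 23] → after → excluded.
Among candidates, earliest end is October 17 → gold_phase.

gold_phase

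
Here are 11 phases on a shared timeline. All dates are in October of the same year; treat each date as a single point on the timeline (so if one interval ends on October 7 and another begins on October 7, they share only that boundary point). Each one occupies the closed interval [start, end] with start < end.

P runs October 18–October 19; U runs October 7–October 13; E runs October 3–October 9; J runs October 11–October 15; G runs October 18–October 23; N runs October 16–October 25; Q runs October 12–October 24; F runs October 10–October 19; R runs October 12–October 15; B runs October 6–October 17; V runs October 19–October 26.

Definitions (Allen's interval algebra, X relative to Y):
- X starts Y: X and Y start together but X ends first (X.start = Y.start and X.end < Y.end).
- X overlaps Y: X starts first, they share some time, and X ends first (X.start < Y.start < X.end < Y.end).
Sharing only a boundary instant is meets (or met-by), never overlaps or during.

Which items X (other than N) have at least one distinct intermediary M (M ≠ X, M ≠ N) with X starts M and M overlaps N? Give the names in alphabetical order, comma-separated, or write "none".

R

Target N = [October 16, October 25].
Intermediaries M with M overlaps N: B, F, Q.
Via B — items with X starts B: none.
Via F — items with X starts F: none.
Via Q — items with X starts Q: R.
Union: R.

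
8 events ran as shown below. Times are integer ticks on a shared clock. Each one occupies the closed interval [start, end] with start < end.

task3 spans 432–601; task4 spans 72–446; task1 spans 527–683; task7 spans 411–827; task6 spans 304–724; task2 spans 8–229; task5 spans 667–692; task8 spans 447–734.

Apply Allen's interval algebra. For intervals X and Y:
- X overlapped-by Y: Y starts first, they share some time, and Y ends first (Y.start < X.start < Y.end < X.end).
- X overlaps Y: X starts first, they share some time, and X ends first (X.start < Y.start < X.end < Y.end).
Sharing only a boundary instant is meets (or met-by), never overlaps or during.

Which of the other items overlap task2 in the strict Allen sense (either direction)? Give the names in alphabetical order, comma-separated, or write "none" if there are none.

Target task2 = [8, 229].
task1 [527, 683] → after → no.
task3 [432, 601] → after → no.
task4 [72, 446] → overlapped-by → yes.
task5 [667, 692] → after → no.
task6 [304, 724] → after → no.
task7 [411, 827] → after → no.
task8 [447, 734] → after → no.
Result: task4.

task4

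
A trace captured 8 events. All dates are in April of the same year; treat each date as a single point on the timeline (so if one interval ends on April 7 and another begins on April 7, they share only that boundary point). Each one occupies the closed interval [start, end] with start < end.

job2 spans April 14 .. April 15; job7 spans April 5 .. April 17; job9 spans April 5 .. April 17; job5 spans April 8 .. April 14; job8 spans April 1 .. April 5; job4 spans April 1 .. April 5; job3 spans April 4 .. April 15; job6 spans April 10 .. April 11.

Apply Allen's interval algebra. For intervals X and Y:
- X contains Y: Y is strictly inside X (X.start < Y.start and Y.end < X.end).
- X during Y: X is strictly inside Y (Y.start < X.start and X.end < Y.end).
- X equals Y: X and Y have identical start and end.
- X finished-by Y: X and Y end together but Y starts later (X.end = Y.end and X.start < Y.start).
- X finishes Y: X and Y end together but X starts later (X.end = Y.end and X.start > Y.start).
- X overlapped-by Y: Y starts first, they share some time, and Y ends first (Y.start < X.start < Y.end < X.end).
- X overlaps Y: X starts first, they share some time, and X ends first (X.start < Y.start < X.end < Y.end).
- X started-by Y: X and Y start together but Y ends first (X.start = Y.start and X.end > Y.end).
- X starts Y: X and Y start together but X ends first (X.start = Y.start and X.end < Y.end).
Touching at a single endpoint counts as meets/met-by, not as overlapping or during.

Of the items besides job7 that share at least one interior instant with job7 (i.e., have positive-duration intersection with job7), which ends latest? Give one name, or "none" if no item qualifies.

Target job7 = [April 5, April 17].
job2 [April 14, April 15] → during → candidate.
job3 [April 4, April 15] → overlaps → candidate.
job4 [April 1, April 5] → meets → excluded.
job5 [April 8, April 14] → during → candidate.
job6 [April 10, April 11] → during → candidate.
job8 [April 1, April 5] → meets → excluded.
job9 [April 5, April 17] → equals → candidate.
Among candidates, latest end is April 17 → job9.

job9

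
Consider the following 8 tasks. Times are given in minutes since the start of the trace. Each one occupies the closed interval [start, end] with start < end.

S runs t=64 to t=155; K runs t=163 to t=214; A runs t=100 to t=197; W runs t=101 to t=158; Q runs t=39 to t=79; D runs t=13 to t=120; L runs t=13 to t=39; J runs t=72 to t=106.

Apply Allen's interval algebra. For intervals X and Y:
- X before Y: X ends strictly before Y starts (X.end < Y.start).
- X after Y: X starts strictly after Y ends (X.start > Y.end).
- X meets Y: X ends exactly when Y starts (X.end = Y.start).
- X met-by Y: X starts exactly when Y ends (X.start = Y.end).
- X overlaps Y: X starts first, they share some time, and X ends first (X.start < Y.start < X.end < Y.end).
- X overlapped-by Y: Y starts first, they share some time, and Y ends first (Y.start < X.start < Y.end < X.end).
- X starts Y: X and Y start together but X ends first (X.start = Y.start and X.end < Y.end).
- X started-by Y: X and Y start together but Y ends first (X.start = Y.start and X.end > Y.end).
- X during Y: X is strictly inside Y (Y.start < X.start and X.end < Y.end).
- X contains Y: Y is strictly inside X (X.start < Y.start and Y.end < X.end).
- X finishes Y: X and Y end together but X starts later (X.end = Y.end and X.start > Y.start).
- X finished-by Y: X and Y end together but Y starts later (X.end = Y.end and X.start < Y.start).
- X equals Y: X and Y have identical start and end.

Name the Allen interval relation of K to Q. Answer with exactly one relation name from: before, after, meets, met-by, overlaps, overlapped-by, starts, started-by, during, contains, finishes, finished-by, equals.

after

K = [t=163, t=214]; Q = [t=39, t=79].
Compare endpoints: K.start > Q.start, K.start > Q.end, K.end > Q.start, K.end > Q.end.
That pattern is 'after'.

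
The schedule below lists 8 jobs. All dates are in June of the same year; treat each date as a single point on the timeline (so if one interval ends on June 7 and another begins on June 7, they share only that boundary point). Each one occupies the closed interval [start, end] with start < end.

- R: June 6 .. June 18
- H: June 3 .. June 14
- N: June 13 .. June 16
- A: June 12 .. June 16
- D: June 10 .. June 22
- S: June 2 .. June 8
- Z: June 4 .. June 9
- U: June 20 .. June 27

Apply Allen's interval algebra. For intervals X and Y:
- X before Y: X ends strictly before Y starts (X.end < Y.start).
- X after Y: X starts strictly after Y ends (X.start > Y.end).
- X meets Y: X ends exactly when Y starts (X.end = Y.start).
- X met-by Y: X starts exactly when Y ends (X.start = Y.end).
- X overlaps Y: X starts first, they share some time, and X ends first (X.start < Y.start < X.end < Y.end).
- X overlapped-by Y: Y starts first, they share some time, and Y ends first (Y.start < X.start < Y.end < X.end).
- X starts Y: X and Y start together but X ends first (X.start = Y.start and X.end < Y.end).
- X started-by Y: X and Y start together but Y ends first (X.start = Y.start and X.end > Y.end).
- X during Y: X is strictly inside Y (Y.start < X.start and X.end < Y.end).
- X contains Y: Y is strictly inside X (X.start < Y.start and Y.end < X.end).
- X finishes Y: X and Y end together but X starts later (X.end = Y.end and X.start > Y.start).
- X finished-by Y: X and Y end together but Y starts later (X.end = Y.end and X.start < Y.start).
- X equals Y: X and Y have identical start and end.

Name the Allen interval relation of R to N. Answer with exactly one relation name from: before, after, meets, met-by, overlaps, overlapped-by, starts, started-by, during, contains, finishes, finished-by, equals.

contains

R = [June 6, June 18]; N = [June 13, June 16].
Compare endpoints: R.start < N.start, R.start < N.end, R.end > N.start, R.end > N.end.
That pattern is 'contains'.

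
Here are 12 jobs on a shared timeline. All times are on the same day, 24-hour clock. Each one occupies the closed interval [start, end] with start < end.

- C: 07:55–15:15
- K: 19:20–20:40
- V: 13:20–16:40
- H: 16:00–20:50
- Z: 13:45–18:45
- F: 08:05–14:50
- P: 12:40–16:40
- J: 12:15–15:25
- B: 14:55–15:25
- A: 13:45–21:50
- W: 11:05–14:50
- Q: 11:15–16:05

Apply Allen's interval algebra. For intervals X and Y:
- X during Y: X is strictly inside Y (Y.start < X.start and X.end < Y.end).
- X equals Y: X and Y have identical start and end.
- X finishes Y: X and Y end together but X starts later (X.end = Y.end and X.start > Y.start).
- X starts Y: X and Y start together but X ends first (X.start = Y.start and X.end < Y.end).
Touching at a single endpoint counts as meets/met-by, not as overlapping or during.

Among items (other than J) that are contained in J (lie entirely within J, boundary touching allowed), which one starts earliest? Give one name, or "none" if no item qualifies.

B

Target J = [12:15, 15:25].
A [13:45, 21:50] → overlapped-by → excluded.
B [14:55, 15:25] → finishes → candidate.
C [07:55, 15:15] → overlaps → excluded.
F [08:05, 14:50] → overlaps → excluded.
H [16:00, 20:50] → after → excluded.
K [19:20, 20:40] → after → excluded.
P [12:40, 16:40] → overlapped-by → excluded.
Q [11:15, 16:05] → contains → excluded.
V [13:20, 16:40] → overlapped-by → excluded.
W [11:05, 14:50] → overlaps → excluded.
Z [13:45, 18:45] → overlapped-by → excluded.
Among candidates, earliest start is 14:55 → B.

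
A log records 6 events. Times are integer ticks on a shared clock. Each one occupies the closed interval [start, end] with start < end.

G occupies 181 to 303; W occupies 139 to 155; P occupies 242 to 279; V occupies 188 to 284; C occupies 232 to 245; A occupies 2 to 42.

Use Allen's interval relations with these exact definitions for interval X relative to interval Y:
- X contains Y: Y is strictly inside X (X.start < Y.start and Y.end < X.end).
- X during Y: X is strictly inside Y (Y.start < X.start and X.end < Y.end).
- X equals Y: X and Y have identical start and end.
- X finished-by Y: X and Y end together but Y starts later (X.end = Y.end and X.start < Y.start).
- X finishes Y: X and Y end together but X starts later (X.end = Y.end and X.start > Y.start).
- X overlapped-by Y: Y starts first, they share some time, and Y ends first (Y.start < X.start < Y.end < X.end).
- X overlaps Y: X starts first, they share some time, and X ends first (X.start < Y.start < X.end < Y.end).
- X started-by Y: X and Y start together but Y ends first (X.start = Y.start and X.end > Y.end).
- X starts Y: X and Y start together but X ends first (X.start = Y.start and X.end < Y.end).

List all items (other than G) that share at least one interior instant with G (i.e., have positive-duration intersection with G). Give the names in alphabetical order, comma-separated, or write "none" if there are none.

C, P, V

Target G = [181, 303].
A [2, 42] → before → no.
C [232, 245] → during → yes.
P [242, 279] → during → yes.
V [188, 284] → during → yes.
W [139, 155] → before → no.
Result: C, P, V.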